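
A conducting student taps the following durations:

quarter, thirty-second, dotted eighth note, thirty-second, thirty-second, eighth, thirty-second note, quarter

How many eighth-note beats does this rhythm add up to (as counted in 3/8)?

7.5

One eighth-note beat = 4 thirty-second notes.
Working in thirty-second notes: quarter = 8; thirty-second = 1; dotted eighth note = 6; thirty-second = 1; thirty-second = 1; eighth = 4; thirty-second note = 1; quarter = 8.
Sum: 8 + 1 + 6 + 1 + 1 + 4 + 1 + 8 = 30.
30 ÷ 4 = 7.5 beats.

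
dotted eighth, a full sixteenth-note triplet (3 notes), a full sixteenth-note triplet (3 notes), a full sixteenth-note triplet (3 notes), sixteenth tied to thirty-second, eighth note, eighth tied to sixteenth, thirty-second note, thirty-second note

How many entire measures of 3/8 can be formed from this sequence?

2

One bar of 3/8 = 12 thirty-second notes.
In thirty-second notes: dotted eighth = 6; a full sixteenth-note triplet (3 notes) (three triplet sixteenths span one eighth) = 4; a full sixteenth-note triplet (3 notes) (three triplet sixteenths span one eighth) = 4; a full sixteenth-note triplet (3 notes) (three triplet sixteenths span one eighth) = 4; sixteenth tied to thirty-second (sixteenth + thirty-second) = 3; eighth note = 4; eighth tied to sixteenth (eighth + sixteenth) = 6; thirty-second note = 1; thirty-second note = 1.
Adding: 6 + 4 + 4 + 4 + 3 + 4 + 6 + 1 + 1 = 33.
33 ÷ 12 = 2 complete bars with 9 left over.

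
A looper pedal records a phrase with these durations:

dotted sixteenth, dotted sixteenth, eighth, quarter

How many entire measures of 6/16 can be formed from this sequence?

One bar of 6/16 = 12 thirty-second notes.
Each duration in thirty-second notes: dotted sixteenth = 3; dotted sixteenth = 3; eighth = 4; quarter = 8.
Altogether 3 + 3 + 4 + 8 = 18.
18 ÷ 12 = 1 complete bar with 6 left over.

1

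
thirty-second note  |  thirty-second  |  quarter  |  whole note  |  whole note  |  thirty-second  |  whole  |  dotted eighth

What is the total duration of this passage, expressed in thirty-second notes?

113

Express everything in thirty-second notes: thirty-second note = 1; thirty-second = 1; quarter = 8; whole note = 32; whole note = 32; thirty-second = 1; whole = 32; dotted eighth = 6.
Altogether 1 + 1 + 8 + 32 + 32 + 1 + 32 + 6 = 113 thirty-second notes.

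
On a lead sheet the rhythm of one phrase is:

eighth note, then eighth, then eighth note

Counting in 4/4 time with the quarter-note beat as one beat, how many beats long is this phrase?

One quarter-note beat = 2 eighth notes.
Each duration in eighth notes: eighth note = 1; eighth = 1; eighth note = 1.
Altogether 1 + 1 + 1 = 3.
3 ÷ 2 = 1.5 beats.

1.5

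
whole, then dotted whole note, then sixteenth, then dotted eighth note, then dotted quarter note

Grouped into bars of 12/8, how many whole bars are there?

One bar of 12/8 = 24 sixteenth notes.
Working in sixteenth notes: whole = 16; dotted whole note = 24; sixteenth = 1; dotted eighth note = 3; dotted quarter note = 6.
Altogether 16 + 24 + 1 + 3 + 6 = 50.
50 ÷ 24 = 2 complete bars with 2 left over.

2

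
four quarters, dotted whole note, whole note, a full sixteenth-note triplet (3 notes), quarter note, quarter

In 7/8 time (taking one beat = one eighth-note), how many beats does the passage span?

One eighth-note beat = 2 sixteenth notes.
Working in sixteenth notes: quarter = 4; quarter = 4; quarter = 4; quarter = 4; dotted whole note = 24; whole note = 16; a full sixteenth-note triplet (3 notes) (three triplet sixteenths span one eighth) = 2; quarter note = 4; quarter = 4.
Sum: 4 + 4 + 4 + 4 + 24 + 16 + 2 + 4 + 4 = 66.
66 ÷ 2 = 33 beats.

33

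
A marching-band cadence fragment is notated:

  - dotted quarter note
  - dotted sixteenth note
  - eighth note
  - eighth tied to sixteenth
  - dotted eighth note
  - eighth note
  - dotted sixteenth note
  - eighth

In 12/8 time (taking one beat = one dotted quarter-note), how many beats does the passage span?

One dotted quarter-note beat = 12 thirty-second notes.
Express everything in thirty-second notes: dotted quarter note = 12; dotted sixteenth note = 3; eighth note = 4; eighth tied to sixteenth (eighth + sixteenth) = 6; dotted eighth note = 6; eighth note = 4; dotted sixteenth note = 3; eighth = 4.
Total: 12 + 3 + 4 + 6 + 6 + 4 + 3 + 4 = 42.
42 ÷ 12 = 3.5 beats.

3.5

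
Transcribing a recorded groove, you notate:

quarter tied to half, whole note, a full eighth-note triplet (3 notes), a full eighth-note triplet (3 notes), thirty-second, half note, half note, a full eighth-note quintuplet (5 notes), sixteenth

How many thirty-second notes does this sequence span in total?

123

Each duration in thirty-second notes: quarter tied to half (quarter + half) = 24; whole note = 32; a full eighth-note triplet (3 notes) (three triplet eighths span one quarter) = 8; a full eighth-note triplet (3 notes) (three triplet eighths span one quarter) = 8; thirty-second = 1; half note = 16; half note = 16; a full eighth-note quintuplet (5 notes) (five quintuplet eighths span one half) = 16; sixteenth = 2.
Total: 24 + 32 + 8 + 8 + 1 + 16 + 16 + 16 + 2 = 123 thirty-second notes.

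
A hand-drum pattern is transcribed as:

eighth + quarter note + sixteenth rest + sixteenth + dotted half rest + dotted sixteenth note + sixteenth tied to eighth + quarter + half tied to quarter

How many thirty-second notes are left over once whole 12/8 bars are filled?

33

One bar of 12/8 = 48 thirty-second notes.
Convert each value to thirty-second notes: eighth = 4; quarter note = 8; sixteenth rest = 2; sixteenth = 2; dotted half rest = 24; dotted sixteenth note = 3; sixteenth tied to eighth (sixteenth + eighth) = 6; quarter = 8; half tied to quarter (half + quarter) = 24.
Altogether 4 + 8 + 2 + 2 + 24 + 3 + 6 + 8 + 24 = 81.
81 ÷ 48 = 1 complete bar with 33 thirty-second notes remaining.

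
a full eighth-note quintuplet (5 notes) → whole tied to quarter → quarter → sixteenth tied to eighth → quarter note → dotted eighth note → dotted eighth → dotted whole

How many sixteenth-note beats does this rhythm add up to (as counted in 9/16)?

69

One sixteenth-note beat = 2 thirty-second notes.
Working in thirty-second notes: a full eighth-note quintuplet (5 notes) (five quintuplet eighths span one half) = 16; whole tied to quarter (whole + quarter) = 40; quarter = 8; sixteenth tied to eighth (sixteenth + eighth) = 6; quarter note = 8; dotted eighth note = 6; dotted eighth = 6; dotted whole = 48.
Altogether 16 + 40 + 8 + 6 + 8 + 6 + 6 + 48 = 138.
138 ÷ 2 = 69 beats.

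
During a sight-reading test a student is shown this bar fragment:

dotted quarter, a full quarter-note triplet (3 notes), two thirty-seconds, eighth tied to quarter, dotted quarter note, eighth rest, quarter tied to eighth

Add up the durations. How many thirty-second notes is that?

In thirty-second notes: dotted quarter = 12; a full quarter-note triplet (3 notes) (three triplet quarters span one half) = 16; thirty-second = 1; thirty-second = 1; eighth tied to quarter (eighth + quarter) = 12; dotted quarter note = 12; eighth rest = 4; quarter tied to eighth (quarter + eighth) = 12.
Total: 12 + 16 + 1 + 1 + 12 + 12 + 4 + 12 = 70 thirty-second notes.

70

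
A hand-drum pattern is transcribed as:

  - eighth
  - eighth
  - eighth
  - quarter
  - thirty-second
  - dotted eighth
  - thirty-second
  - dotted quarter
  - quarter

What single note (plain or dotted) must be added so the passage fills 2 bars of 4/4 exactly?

2 bars of 4/4 = 64 thirty-second notes.
Convert each value to thirty-second notes: eighth = 4; eighth = 4; eighth = 4; quarter = 8; thirty-second = 1; dotted eighth = 6; thirty-second = 1; dotted quarter = 12; quarter = 8.
Altogether 4 + 4 + 4 + 8 + 1 + 6 + 1 + 12 + 8 = 48.
Remaining: 64 − 48 = 16 thirty-second notes, which is a half note.

half note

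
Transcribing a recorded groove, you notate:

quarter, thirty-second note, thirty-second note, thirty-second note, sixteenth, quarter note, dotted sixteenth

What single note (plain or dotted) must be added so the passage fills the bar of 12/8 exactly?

dotted half note

The bar of 12/8 = 48 thirty-second notes.
Express everything in thirty-second notes: quarter = 8; thirty-second note = 1; thirty-second note = 1; thirty-second note = 1; sixteenth = 2; quarter note = 8; dotted sixteenth = 3.
Adding: 8 + 1 + 1 + 1 + 2 + 8 + 3 = 24.
Remaining: 48 − 24 = 24 thirty-second notes, which is a dotted half note.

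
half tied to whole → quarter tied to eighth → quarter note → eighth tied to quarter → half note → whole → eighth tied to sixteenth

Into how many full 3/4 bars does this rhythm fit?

5

One bar of 3/4 = 12 sixteenth notes.
Working in sixteenth notes: half tied to whole (half + whole) = 24; quarter tied to eighth (quarter + eighth) = 6; quarter note = 4; eighth tied to quarter (eighth + quarter) = 6; half note = 8; whole = 16; eighth tied to sixteenth (eighth + sixteenth) = 3.
Altogether 24 + 6 + 4 + 6 + 8 + 16 + 3 = 67.
67 ÷ 12 = 5 complete bars with 7 left over.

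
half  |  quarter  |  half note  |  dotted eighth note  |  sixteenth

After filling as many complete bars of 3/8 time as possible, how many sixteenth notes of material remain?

One bar of 3/8 = 6 sixteenth notes.
Convert each value to sixteenth notes: half = 8; quarter = 4; half note = 8; dotted eighth note = 3; sixteenth = 1.
Altogether 8 + 4 + 8 + 3 + 1 = 24.
24 ÷ 6 = 4 complete bars with 0 sixteenth notes remaining.

0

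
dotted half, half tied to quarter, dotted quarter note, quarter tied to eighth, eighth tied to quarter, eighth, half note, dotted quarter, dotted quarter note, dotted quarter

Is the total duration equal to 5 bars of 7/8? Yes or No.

Yes

One bar of 7/8 = 7 eighth notes, so 5 bars = 35.
Working in eighth notes: dotted half = 6; half tied to quarter (half + quarter) = 6; dotted quarter note = 3; quarter tied to eighth (quarter + eighth) = 3; eighth tied to quarter (eighth + quarter) = 3; eighth = 1; half note = 4; dotted quarter = 3; dotted quarter note = 3; dotted quarter = 3.
Adding: 6 + 6 + 3 + 3 + 3 + 1 + 4 + 3 + 3 + 3 = 35.
35 equals 35, so the answer is Yes.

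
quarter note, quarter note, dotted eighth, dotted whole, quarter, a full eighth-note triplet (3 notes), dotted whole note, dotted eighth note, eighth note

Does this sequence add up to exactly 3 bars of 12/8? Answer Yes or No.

One bar of 12/8 = 24 sixteenth notes, so 3 bars = 72.
Each duration in sixteenth notes: quarter note = 4; quarter note = 4; dotted eighth = 3; dotted whole = 24; quarter = 4; a full eighth-note triplet (3 notes) (three triplet eighths span one quarter) = 4; dotted whole note = 24; dotted eighth note = 3; eighth note = 2.
Sum: 4 + 4 + 3 + 24 + 4 + 4 + 24 + 3 + 2 = 72.
72 equals 72, so the answer is Yes.

Yes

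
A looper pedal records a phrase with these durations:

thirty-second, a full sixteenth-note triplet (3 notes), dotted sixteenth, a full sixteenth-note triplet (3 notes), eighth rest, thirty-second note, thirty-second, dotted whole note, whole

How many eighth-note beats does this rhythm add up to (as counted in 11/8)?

24.5

One eighth-note beat = 4 thirty-second notes.
Express everything in thirty-second notes: thirty-second = 1; a full sixteenth-note triplet (3 notes) (three triplet sixteenths span one eighth) = 4; dotted sixteenth = 3; a full sixteenth-note triplet (3 notes) (three triplet sixteenths span one eighth) = 4; eighth rest = 4; thirty-second note = 1; thirty-second = 1; dotted whole note = 48; whole = 32.
Total: 1 + 4 + 3 + 4 + 4 + 1 + 1 + 48 + 32 = 98.
98 ÷ 4 = 24.5 beats.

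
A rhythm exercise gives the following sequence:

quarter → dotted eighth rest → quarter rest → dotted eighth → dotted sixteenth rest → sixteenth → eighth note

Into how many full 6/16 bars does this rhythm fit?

3

One bar of 6/16 = 12 thirty-second notes.
Each duration in thirty-second notes: quarter = 8; dotted eighth rest = 6; quarter rest = 8; dotted eighth = 6; dotted sixteenth rest = 3; sixteenth = 2; eighth note = 4.
Total: 8 + 6 + 8 + 6 + 3 + 2 + 4 = 37.
37 ÷ 12 = 3 complete bars with 1 left over.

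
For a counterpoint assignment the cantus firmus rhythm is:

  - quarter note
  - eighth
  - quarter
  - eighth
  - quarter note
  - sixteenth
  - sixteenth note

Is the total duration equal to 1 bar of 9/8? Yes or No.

Yes

One bar of 9/8 = 18 sixteenth notes.
In sixteenth notes: quarter note = 4; eighth = 2; quarter = 4; eighth = 2; quarter note = 4; sixteenth = 1; sixteenth note = 1.
Total: 4 + 2 + 4 + 2 + 4 + 1 + 1 = 18.
18 equals 18, so the answer is Yes.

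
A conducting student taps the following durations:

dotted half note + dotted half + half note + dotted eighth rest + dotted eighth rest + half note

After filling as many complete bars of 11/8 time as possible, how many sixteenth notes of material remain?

2

One bar of 11/8 = 22 sixteenth notes.
Working in sixteenth notes: dotted half note = 12; dotted half = 12; half note = 8; dotted eighth rest = 3; dotted eighth rest = 3; half note = 8.
Total: 12 + 12 + 8 + 3 + 3 + 8 = 46.
46 ÷ 22 = 2 complete bars with 2 sixteenth notes remaining.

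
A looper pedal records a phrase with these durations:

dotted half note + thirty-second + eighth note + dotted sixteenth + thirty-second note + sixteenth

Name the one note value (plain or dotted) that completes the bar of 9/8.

thirty-second note

The bar of 9/8 = 36 thirty-second notes.
Convert each value to thirty-second notes: dotted half note = 24; thirty-second = 1; eighth note = 4; dotted sixteenth = 3; thirty-second note = 1; sixteenth = 2.
Adding: 24 + 1 + 4 + 3 + 1 + 2 = 35.
Remaining: 36 − 35 = 1 thirty-second note, which is a thirty-second note.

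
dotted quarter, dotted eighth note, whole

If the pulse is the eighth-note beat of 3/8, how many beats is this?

One eighth-note beat = 2 sixteenth notes.
Each duration in sixteenth notes: dotted quarter = 6; dotted eighth note = 3; whole = 16.
Sum: 6 + 3 + 16 = 25.
25 ÷ 2 = 12.5 beats.

12.5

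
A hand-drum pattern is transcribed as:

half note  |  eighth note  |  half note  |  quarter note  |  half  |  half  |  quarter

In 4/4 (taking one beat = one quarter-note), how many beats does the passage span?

One quarter-note beat = 2 eighth notes.
Express everything in eighth notes: half note = 4; eighth note = 1; half note = 4; quarter note = 2; half = 4; half = 4; quarter = 2.
Sum: 4 + 1 + 4 + 2 + 4 + 4 + 2 = 21.
21 ÷ 2 = 10.5 beats.

10.5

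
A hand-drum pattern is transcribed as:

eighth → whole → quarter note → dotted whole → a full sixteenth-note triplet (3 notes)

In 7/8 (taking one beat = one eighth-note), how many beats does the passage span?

24

One eighth-note beat = 2 sixteenth notes.
Each duration in sixteenth notes: eighth = 2; whole = 16; quarter note = 4; dotted whole = 24; a full sixteenth-note triplet (3 notes) (three triplet sixteenths span one eighth) = 2.
Altogether 2 + 16 + 4 + 24 + 2 = 48.
48 ÷ 2 = 24 beats.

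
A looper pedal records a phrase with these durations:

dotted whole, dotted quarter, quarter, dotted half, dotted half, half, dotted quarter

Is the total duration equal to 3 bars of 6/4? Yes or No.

Yes

One bar of 6/4 = 12 eighth notes, so 3 bars = 36.
Working in eighth notes: dotted whole = 12; dotted quarter = 3; quarter = 2; dotted half = 6; dotted half = 6; half = 4; dotted quarter = 3.
Sum: 12 + 3 + 2 + 6 + 6 + 4 + 3 = 36.
36 equals 36, so the answer is Yes.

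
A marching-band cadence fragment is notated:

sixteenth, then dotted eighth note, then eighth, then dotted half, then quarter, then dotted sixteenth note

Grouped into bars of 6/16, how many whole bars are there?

One bar of 6/16 = 12 thirty-second notes.
Working in thirty-second notes: sixteenth = 2; dotted eighth note = 6; eighth = 4; dotted half = 24; quarter = 8; dotted sixteenth note = 3.
Total: 2 + 6 + 4 + 24 + 8 + 3 = 47.
47 ÷ 12 = 3 complete bars with 11 left over.

3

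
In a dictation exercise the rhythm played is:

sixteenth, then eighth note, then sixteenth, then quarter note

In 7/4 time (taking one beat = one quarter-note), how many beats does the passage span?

2

One quarter-note beat = 4 sixteenth notes.
Working in sixteenth notes: sixteenth = 1; eighth note = 2; sixteenth = 1; quarter note = 4.
Adding: 1 + 2 + 1 + 4 = 8.
8 ÷ 4 = 2 beats.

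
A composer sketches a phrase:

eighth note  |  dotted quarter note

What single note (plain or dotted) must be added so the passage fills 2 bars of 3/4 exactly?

2 bars of 3/4 = 12 eighth notes.
Working in eighth notes: eighth note = 1; dotted quarter note = 3.
Sum: 1 + 3 = 4.
Remaining: 12 − 4 = 8 eighth notes, which is a whole note.

whole note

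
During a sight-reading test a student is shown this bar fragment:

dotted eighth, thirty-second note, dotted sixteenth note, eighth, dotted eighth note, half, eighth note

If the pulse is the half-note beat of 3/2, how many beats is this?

One half-note beat = 16 thirty-second notes.
Working in thirty-second notes: dotted eighth = 6; thirty-second note = 1; dotted sixteenth note = 3; eighth = 4; dotted eighth note = 6; half = 16; eighth note = 4.
Sum: 6 + 1 + 3 + 4 + 6 + 16 + 4 = 40.
40 ÷ 16 = 2.5 beats.

2.5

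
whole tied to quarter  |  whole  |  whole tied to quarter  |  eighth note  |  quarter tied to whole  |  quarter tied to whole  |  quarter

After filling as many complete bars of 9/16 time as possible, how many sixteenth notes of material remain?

One bar of 9/16 = 9 sixteenth notes.
Working in sixteenth notes: whole tied to quarter (whole + quarter) = 20; whole = 16; whole tied to quarter (whole + quarter) = 20; eighth note = 2; quarter tied to whole (quarter + whole) = 20; quarter tied to whole (quarter + whole) = 20; quarter = 4.
Altogether 20 + 16 + 20 + 2 + 20 + 20 + 4 = 102.
102 ÷ 9 = 11 complete bars with 3 sixteenth notes remaining.

3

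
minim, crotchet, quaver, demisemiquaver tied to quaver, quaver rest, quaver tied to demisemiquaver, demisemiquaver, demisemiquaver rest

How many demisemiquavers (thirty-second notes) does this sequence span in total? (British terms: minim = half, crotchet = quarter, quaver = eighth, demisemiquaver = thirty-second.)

In thirty-second notes: minim = 16; crotchet = 8; quaver = 4; demisemiquaver tied to quaver (demisemiquaver + quaver) = 5; quaver rest = 4; quaver tied to demisemiquaver (quaver + demisemiquaver) = 5; demisemiquaver = 1; demisemiquaver rest = 1.
Sum: 16 + 8 + 4 + 5 + 4 + 5 + 1 + 1 = 44 thirty-second notes.

44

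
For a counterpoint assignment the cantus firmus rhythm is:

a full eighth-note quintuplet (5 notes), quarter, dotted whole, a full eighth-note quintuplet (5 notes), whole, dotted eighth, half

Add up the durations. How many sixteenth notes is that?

Express everything in sixteenth notes: a full eighth-note quintuplet (5 notes) (five quintuplet eighths span one half) = 8; quarter = 4; dotted whole = 24; a full eighth-note quintuplet (5 notes) (five quintuplet eighths span one half) = 8; whole = 16; dotted eighth = 3; half = 8.
Altogether 8 + 4 + 24 + 8 + 16 + 3 + 8 = 71 sixteenth notes.

71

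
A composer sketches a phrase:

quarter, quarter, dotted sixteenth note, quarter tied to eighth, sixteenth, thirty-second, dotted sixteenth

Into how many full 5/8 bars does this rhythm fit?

1

One bar of 5/8 = 20 thirty-second notes.
Working in thirty-second notes: quarter = 8; quarter = 8; dotted sixteenth note = 3; quarter tied to eighth (quarter + eighth) = 12; sixteenth = 2; thirty-second = 1; dotted sixteenth = 3.
Sum: 8 + 8 + 3 + 12 + 2 + 1 + 3 = 37.
37 ÷ 20 = 1 complete bar with 17 left over.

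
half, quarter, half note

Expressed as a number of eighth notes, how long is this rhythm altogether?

Convert each value to eighth notes: half = 4; quarter = 2; half note = 4.
Total: 4 + 2 + 4 = 10 eighth notes.

10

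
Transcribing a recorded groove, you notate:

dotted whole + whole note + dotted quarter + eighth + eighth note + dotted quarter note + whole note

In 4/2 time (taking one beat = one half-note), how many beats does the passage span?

9

One half-note beat = 4 eighth notes.
Convert each value to eighth notes: dotted whole = 12; whole note = 8; dotted quarter = 3; eighth = 1; eighth note = 1; dotted quarter note = 3; whole note = 8.
Total: 12 + 8 + 3 + 1 + 1 + 3 + 8 = 36.
36 ÷ 4 = 9 beats.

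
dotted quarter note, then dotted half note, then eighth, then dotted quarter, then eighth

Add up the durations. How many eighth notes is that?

14

In eighth notes: dotted quarter note = 3; dotted half note = 6; eighth = 1; dotted quarter = 3; eighth = 1.
Altogether 3 + 6 + 1 + 3 + 1 = 14 eighth notes.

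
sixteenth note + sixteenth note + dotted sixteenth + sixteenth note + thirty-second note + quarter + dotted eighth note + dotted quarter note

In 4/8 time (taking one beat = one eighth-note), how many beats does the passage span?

9

One eighth-note beat = 4 thirty-second notes.
Convert each value to thirty-second notes: sixteenth note = 2; sixteenth note = 2; dotted sixteenth = 3; sixteenth note = 2; thirty-second note = 1; quarter = 8; dotted eighth note = 6; dotted quarter note = 12.
Total: 2 + 2 + 3 + 2 + 1 + 8 + 6 + 12 = 36.
36 ÷ 4 = 9 beats.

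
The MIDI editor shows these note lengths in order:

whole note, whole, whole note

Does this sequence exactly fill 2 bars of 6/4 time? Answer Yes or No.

One bar of 6/4 = 3 half notes, so 2 bars = 6.
In half notes: whole note = 2; whole = 2; whole note = 2.
Altogether 2 + 2 + 2 = 6.
6 equals 6, so the answer is Yes.

Yes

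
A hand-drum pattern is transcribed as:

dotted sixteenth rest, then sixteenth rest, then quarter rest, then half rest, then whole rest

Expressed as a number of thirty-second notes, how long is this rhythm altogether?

Express everything in thirty-second notes: dotted sixteenth rest = 3; sixteenth rest = 2; quarter rest = 8; half rest = 16; whole rest = 32.
Adding: 3 + 2 + 8 + 16 + 32 = 61 thirty-second notes.

61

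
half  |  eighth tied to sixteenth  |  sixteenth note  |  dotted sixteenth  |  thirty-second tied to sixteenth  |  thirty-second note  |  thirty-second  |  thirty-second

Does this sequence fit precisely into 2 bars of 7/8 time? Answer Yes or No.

No

One bar of 7/8 = 28 thirty-second notes, so 2 bars = 56.
Working in thirty-second notes: half = 16; eighth tied to sixteenth (eighth + sixteenth) = 6; sixteenth note = 2; dotted sixteenth = 3; thirty-second tied to sixteenth (thirty-second + sixteenth) = 3; thirty-second note = 1; thirty-second = 1; thirty-second = 1.
Adding: 16 + 6 + 2 + 3 + 3 + 1 + 1 + 1 = 33.
33 falls short of 56, so the answer is No.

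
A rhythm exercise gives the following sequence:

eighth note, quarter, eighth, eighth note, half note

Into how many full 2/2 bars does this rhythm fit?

1

One bar of 2/2 = 8 eighth notes.
Convert each value to eighth notes: eighth note = 1; quarter = 2; eighth = 1; eighth note = 1; half note = 4.
Total: 1 + 2 + 1 + 1 + 4 = 9.
9 ÷ 8 = 1 complete bar with 1 left over.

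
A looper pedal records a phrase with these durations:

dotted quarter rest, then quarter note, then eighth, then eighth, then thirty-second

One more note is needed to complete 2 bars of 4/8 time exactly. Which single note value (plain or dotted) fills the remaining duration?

dotted sixteenth note

2 bars of 4/8 = 32 thirty-second notes.
In thirty-second notes: dotted quarter rest = 12; quarter note = 8; eighth = 4; eighth = 4; thirty-second = 1.
Total: 12 + 8 + 4 + 4 + 1 = 29.
Remaining: 32 − 29 = 3 thirty-second notes, which is a dotted sixteenth note.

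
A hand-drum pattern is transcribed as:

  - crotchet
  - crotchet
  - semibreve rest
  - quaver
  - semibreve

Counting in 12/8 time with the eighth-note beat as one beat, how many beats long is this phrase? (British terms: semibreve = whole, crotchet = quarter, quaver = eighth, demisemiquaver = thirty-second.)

One eighth-note beat = 2 sixteenth notes.
In sixteenth notes: crotchet = 4; crotchet = 4; semibreve rest = 16; quaver = 2; semibreve = 16.
Sum: 4 + 4 + 16 + 2 + 16 = 42.
42 ÷ 2 = 21 beats.

21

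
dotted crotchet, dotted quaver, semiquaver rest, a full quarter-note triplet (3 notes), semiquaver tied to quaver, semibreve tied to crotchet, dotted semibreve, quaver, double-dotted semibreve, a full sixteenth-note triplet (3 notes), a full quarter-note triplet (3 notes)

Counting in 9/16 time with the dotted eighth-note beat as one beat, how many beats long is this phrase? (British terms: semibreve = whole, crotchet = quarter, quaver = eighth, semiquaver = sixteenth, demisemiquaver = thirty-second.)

One dotted eighth-note beat = 3 sixteenth notes.
Each duration in sixteenth notes: dotted crotchet = 6; dotted quaver = 3; semiquaver rest = 1; a full quarter-note triplet (3 notes) (three triplet quarters span one half) = 8; semiquaver tied to quaver (semiquaver + quaver) = 3; semibreve tied to crotchet (semibreve + crotchet) = 20; dotted semibreve = 24; quaver = 2; double-dotted semibreve = 28; a full sixteenth-note triplet (3 notes) (three triplet sixteenths span one eighth) = 2; a full quarter-note triplet (3 notes) (three triplet quarters span one half) = 8.
Adding: 6 + 3 + 1 + 8 + 3 + 20 + 24 + 2 + 28 + 2 + 8 = 105.
105 ÷ 3 = 35 beats.

35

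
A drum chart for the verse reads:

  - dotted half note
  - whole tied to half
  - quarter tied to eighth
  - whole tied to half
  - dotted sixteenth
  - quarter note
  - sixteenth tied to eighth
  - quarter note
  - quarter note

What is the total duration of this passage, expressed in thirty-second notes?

165

Convert each value to thirty-second notes: dotted half note = 24; whole tied to half (whole + half) = 48; quarter tied to eighth (quarter + eighth) = 12; whole tied to half (whole + half) = 48; dotted sixteenth = 3; quarter note = 8; sixteenth tied to eighth (sixteenth + eighth) = 6; quarter note = 8; quarter note = 8.
Adding: 24 + 48 + 12 + 48 + 3 + 8 + 6 + 8 + 8 = 165 thirty-second notes.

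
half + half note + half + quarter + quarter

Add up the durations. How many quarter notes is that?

8

Working in quarter notes: half = 2; half note = 2; half = 2; quarter = 1; quarter = 1.
Adding: 2 + 2 + 2 + 1 + 1 = 8 quarter notes.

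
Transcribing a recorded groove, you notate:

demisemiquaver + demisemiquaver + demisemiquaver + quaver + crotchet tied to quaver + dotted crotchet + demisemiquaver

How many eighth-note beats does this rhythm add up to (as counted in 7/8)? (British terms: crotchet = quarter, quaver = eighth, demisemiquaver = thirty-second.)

8

One eighth-note beat = 4 thirty-second notes.
Express everything in thirty-second notes: demisemiquaver = 1; demisemiquaver = 1; demisemiquaver = 1; quaver = 4; crotchet tied to quaver (crotchet + quaver) = 12; dotted crotchet = 12; demisemiquaver = 1.
Sum: 1 + 1 + 1 + 4 + 12 + 12 + 1 = 32.
32 ÷ 4 = 8 beats.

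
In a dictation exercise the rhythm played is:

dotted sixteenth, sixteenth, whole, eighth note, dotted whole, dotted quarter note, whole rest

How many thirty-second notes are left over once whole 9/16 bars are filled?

7

One bar of 9/16 = 18 thirty-second notes.
Convert each value to thirty-second notes: dotted sixteenth = 3; sixteenth = 2; whole = 32; eighth note = 4; dotted whole = 48; dotted quarter note = 12; whole rest = 32.
Total: 3 + 2 + 32 + 4 + 48 + 12 + 32 = 133.
133 ÷ 18 = 7 complete bars with 7 thirty-second notes remaining.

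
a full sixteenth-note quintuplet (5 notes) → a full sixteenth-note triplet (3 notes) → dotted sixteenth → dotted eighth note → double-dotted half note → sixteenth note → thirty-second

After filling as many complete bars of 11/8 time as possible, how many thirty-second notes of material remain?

One bar of 11/8 = 44 thirty-second notes.
Each duration in thirty-second notes: a full sixteenth-note quintuplet (5 notes) (five quintuplet sixteenths span one quarter) = 8; a full sixteenth-note triplet (3 notes) (three triplet sixteenths span one eighth) = 4; dotted sixteenth = 3; dotted eighth note = 6; double-dotted half note = 28; sixteenth note = 2; thirty-second = 1.
Sum: 8 + 4 + 3 + 6 + 28 + 2 + 1 = 52.
52 ÷ 44 = 1 complete bar with 8 thirty-second notes remaining.

8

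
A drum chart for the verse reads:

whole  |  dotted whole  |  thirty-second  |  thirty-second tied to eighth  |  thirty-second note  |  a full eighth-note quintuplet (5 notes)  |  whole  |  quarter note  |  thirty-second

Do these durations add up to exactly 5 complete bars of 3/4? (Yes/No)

One bar of 3/4 = 24 thirty-second notes, so 5 bars = 120.
Express everything in thirty-second notes: whole = 32; dotted whole = 48; thirty-second = 1; thirty-second tied to eighth (thirty-second + eighth) = 5; thirty-second note = 1; a full eighth-note quintuplet (5 notes) (five quintuplet eighths span one half) = 16; whole = 32; quarter note = 8; thirty-second = 1.
Total: 32 + 48 + 1 + 5 + 1 + 16 + 32 + 8 + 1 = 144.
144 exceeds 120, so the answer is No.

No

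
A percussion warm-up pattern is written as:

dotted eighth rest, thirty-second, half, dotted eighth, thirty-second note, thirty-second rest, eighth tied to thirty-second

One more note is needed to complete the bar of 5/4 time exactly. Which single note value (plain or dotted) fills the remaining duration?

The bar of 5/4 = 40 thirty-second notes.
In thirty-second notes: dotted eighth rest = 6; thirty-second = 1; half = 16; dotted eighth = 6; thirty-second note = 1; thirty-second rest = 1; eighth tied to thirty-second (eighth + thirty-second) = 5.
Altogether 6 + 1 + 16 + 6 + 1 + 1 + 5 = 36.
Remaining: 40 − 36 = 4 thirty-second notes, which is a eighth note.

eighth note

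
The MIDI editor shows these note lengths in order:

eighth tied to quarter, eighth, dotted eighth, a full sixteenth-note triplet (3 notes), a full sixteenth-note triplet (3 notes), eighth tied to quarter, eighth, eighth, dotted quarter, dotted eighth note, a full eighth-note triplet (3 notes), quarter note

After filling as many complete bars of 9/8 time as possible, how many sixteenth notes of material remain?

One bar of 9/8 = 18 sixteenth notes.
Working in sixteenth notes: eighth tied to quarter (eighth + quarter) = 6; eighth = 2; dotted eighth = 3; a full sixteenth-note triplet (3 notes) (three triplet sixteenths span one eighth) = 2; a full sixteenth-note triplet (3 notes) (three triplet sixteenths span one eighth) = 2; eighth tied to quarter (eighth + quarter) = 6; eighth = 2; eighth = 2; dotted quarter = 6; dotted eighth note = 3; a full eighth-note triplet (3 notes) (three triplet eighths span one quarter) = 4; quarter note = 4.
Adding: 6 + 2 + 3 + 2 + 2 + 6 + 2 + 2 + 6 + 3 + 4 + 4 = 42.
42 ÷ 18 = 2 complete bars with 6 sixteenth notes remaining.

6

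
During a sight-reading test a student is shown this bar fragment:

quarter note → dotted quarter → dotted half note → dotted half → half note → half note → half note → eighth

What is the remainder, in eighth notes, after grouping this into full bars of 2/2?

One bar of 2/2 = 8 eighth notes.
Express everything in eighth notes: quarter note = 2; dotted quarter = 3; dotted half note = 6; dotted half = 6; half note = 4; half note = 4; half note = 4; eighth = 1.
Altogether 2 + 3 + 6 + 6 + 4 + 4 + 4 + 1 = 30.
30 ÷ 8 = 3 complete bars with 6 eighth notes remaining.

6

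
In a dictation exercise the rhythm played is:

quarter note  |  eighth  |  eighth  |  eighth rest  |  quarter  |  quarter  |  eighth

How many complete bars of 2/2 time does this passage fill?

One bar of 2/2 = 8 eighth notes.
Convert each value to eighth notes: quarter note = 2; eighth = 1; eighth = 1; eighth rest = 1; quarter = 2; quarter = 2; eighth = 1.
Sum: 2 + 1 + 1 + 1 + 2 + 2 + 1 = 10.
10 ÷ 8 = 1 complete bar with 2 left over.

1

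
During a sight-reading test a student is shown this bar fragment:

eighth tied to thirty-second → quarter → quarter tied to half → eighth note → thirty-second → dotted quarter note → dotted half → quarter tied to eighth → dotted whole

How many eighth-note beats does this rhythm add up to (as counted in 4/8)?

One eighth-note beat = 4 thirty-second notes.
In thirty-second notes: eighth tied to thirty-second (eighth + thirty-second) = 5; quarter = 8; quarter tied to half (quarter + half) = 24; eighth note = 4; thirty-second = 1; dotted quarter note = 12; dotted half = 24; quarter tied to eighth (quarter + eighth) = 12; dotted whole = 48.
Adding: 5 + 8 + 24 + 4 + 1 + 12 + 24 + 12 + 48 = 138.
138 ÷ 4 = 34.5 beats.

34.5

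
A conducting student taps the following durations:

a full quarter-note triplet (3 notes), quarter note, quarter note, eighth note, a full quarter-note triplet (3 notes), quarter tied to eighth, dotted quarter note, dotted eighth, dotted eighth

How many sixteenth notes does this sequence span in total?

44

Express everything in sixteenth notes: a full quarter-note triplet (3 notes) (three triplet quarters span one half) = 8; quarter note = 4; quarter note = 4; eighth note = 2; a full quarter-note triplet (3 notes) (three triplet quarters span one half) = 8; quarter tied to eighth (quarter + eighth) = 6; dotted quarter note = 6; dotted eighth = 3; dotted eighth = 3.
Adding: 8 + 4 + 4 + 2 + 8 + 6 + 6 + 3 + 3 = 44 sixteenth notes.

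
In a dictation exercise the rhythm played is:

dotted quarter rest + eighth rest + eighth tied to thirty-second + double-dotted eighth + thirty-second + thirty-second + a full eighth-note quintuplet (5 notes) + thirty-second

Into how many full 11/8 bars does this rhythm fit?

One bar of 11/8 = 44 thirty-second notes.
Convert each value to thirty-second notes: dotted quarter rest = 12; eighth rest = 4; eighth tied to thirty-second (eighth + thirty-second) = 5; double-dotted eighth = 7; thirty-second = 1; thirty-second = 1; a full eighth-note quintuplet (5 notes) (five quintuplet eighths span one half) = 16; thirty-second = 1.
Total: 12 + 4 + 5 + 7 + 1 + 1 + 16 + 1 = 47.
47 ÷ 44 = 1 complete bar with 3 left over.

1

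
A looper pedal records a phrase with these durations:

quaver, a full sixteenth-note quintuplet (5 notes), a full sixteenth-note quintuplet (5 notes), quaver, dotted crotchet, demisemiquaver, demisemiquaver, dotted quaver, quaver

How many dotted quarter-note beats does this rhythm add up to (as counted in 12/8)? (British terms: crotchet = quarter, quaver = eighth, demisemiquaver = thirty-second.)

One dotted quarter-note beat = 12 thirty-second notes.
Each duration in thirty-second notes: quaver = 4; a full sixteenth-note quintuplet (5 notes) (five quintuplet sixteenths span one quarter) = 8; a full sixteenth-note quintuplet (5 notes) (five quintuplet sixteenths span one quarter) = 8; quaver = 4; dotted crotchet = 12; demisemiquaver = 1; demisemiquaver = 1; dotted quaver = 6; quaver = 4.
Adding: 4 + 8 + 8 + 4 + 12 + 1 + 1 + 6 + 4 = 48.
48 ÷ 12 = 4 beats.

4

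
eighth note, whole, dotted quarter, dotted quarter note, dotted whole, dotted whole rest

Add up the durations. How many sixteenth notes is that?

78

In sixteenth notes: eighth note = 2; whole = 16; dotted quarter = 6; dotted quarter note = 6; dotted whole = 24; dotted whole rest = 24.
Altogether 2 + 16 + 6 + 6 + 24 + 24 = 78 sixteenth notes.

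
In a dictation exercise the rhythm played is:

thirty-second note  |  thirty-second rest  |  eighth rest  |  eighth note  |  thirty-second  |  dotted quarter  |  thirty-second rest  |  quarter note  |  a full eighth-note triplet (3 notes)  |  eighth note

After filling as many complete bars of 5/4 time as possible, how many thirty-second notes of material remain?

One bar of 5/4 = 40 thirty-second notes.
Express everything in thirty-second notes: thirty-second note = 1; thirty-second rest = 1; eighth rest = 4; eighth note = 4; thirty-second = 1; dotted quarter = 12; thirty-second rest = 1; quarter note = 8; a full eighth-note triplet (3 notes) (three triplet eighths span one quarter) = 8; eighth note = 4.
Sum: 1 + 1 + 4 + 4 + 1 + 12 + 1 + 8 + 8 + 4 = 44.
44 ÷ 40 = 1 complete bar with 4 thirty-second notes remaining.

4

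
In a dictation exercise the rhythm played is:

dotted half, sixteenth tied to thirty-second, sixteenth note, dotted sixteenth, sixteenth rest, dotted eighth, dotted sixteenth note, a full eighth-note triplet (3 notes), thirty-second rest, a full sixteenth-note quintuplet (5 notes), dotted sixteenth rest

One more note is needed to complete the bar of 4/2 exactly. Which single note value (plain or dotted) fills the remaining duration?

thirty-second note

The bar of 4/2 = 64 thirty-second notes.
Express everything in thirty-second notes: dotted half = 24; sixteenth tied to thirty-second (sixteenth + thirty-second) = 3; sixteenth note = 2; dotted sixteenth = 3; sixteenth rest = 2; dotted eighth = 6; dotted sixteenth note = 3; a full eighth-note triplet (3 notes) (three triplet eighths span one quarter) = 8; thirty-second rest = 1; a full sixteenth-note quintuplet (5 notes) (five quintuplet sixteenths span one quarter) = 8; dotted sixteenth rest = 3.
Altogether 24 + 3 + 2 + 3 + 2 + 6 + 3 + 8 + 1 + 8 + 3 = 63.
Remaining: 64 − 63 = 1 thirty-second note, which is a thirty-second note.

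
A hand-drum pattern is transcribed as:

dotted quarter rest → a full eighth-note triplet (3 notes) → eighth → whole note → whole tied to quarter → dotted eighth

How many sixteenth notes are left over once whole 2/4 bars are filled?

One bar of 2/4 = 8 sixteenth notes.
Each duration in sixteenth notes: dotted quarter rest = 6; a full eighth-note triplet (3 notes) (three triplet eighths span one quarter) = 4; eighth = 2; whole note = 16; whole tied to quarter (whole + quarter) = 20; dotted eighth = 3.
Adding: 6 + 4 + 2 + 16 + 20 + 3 = 51.
51 ÷ 8 = 6 complete bars with 3 sixteenth notes remaining.

3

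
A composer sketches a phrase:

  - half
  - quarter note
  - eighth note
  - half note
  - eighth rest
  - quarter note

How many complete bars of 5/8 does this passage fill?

One bar of 5/8 = 5 eighth notes.
Express everything in eighth notes: half = 4; quarter note = 2; eighth note = 1; half note = 4; eighth rest = 1; quarter note = 2.
Adding: 4 + 2 + 1 + 4 + 1 + 2 = 14.
14 ÷ 5 = 2 complete bars with 4 left over.

2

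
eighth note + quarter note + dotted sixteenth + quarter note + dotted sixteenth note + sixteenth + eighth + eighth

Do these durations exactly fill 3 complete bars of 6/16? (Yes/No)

Yes

One bar of 6/16 = 12 thirty-second notes, so 3 bars = 36.
In thirty-second notes: eighth note = 4; quarter note = 8; dotted sixteenth = 3; quarter note = 8; dotted sixteenth note = 3; sixteenth = 2; eighth = 4; eighth = 4.
Adding: 4 + 8 + 3 + 8 + 3 + 2 + 4 + 4 = 36.
36 equals 36, so the answer is Yes.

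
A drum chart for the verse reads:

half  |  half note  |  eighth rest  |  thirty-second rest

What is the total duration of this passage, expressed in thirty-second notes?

In thirty-second notes: half = 16; half note = 16; eighth rest = 4; thirty-second rest = 1.
Altogether 16 + 16 + 4 + 1 = 37 thirty-second notes.

37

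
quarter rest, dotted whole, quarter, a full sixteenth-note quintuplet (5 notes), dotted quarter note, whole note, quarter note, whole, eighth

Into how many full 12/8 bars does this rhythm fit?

3

One bar of 12/8 = 12 eighth notes.
Each duration in eighth notes: quarter rest = 2; dotted whole = 12; quarter = 2; a full sixteenth-note quintuplet (5 notes) (five quintuplet sixteenths span one quarter) = 2; dotted quarter note = 3; whole note = 8; quarter note = 2; whole = 8; eighth = 1.
Sum: 2 + 12 + 2 + 2 + 3 + 8 + 2 + 8 + 1 = 40.
40 ÷ 12 = 3 complete bars with 4 left over.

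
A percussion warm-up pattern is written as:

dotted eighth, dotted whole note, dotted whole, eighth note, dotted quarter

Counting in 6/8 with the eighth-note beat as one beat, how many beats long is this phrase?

One eighth-note beat = 2 sixteenth notes.
Express everything in sixteenth notes: dotted eighth = 3; dotted whole note = 24; dotted whole = 24; eighth note = 2; dotted quarter = 6.
Sum: 3 + 24 + 24 + 2 + 6 = 59.
59 ÷ 2 = 29.5 beats.

29.5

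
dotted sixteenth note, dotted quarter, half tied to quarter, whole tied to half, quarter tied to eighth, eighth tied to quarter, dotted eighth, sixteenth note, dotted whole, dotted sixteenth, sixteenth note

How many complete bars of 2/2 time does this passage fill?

One bar of 2/2 = 32 thirty-second notes.
Express everything in thirty-second notes: dotted sixteenth note = 3; dotted quarter = 12; half tied to quarter (half + quarter) = 24; whole tied to half (whole + half) = 48; quarter tied to eighth (quarter + eighth) = 12; eighth tied to quarter (eighth + quarter) = 12; dotted eighth = 6; sixteenth note = 2; dotted whole = 48; dotted sixteenth = 3; sixteenth note = 2.
Sum: 3 + 12 + 24 + 48 + 12 + 12 + 6 + 2 + 48 + 3 + 2 = 172.
172 ÷ 32 = 5 complete bars with 12 left over.

5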